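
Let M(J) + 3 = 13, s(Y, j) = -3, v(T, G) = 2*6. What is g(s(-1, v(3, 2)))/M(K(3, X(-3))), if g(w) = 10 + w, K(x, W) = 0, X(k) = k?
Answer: 7/10 ≈ 0.70000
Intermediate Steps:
v(T, G) = 12
M(J) = 10 (M(J) = -3 + 13 = 10)
g(s(-1, v(3, 2)))/M(K(3, X(-3))) = (10 - 3)/10 = 7*(⅒) = 7/10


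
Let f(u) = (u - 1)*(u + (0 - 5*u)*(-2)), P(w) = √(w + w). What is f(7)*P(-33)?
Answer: 462*I*√66 ≈ 3753.3*I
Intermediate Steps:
P(w) = √2*√w (P(w) = √(2*w) = √2*√w)
f(u) = 11*u*(-1 + u) (f(u) = (-1 + u)*(u - 5*u*(-2)) = (-1 + u)*(u + 10*u) = (-1 + u)*(11*u) = 11*u*(-1 + u))
f(7)*P(-33) = (11*7*(-1 + 7))*(√2*√(-33)) = (11*7*6)*(√2*(I*√33)) = 462*(I*√66) = 462*I*√66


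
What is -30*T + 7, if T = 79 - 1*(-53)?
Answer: -3953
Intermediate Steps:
T = 132 (T = 79 + 53 = 132)
-30*T + 7 = -30*132 + 7 = -3960 + 7 = -3953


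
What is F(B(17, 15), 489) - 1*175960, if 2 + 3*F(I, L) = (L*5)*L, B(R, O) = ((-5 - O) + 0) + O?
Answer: 667723/3 ≈ 2.2257e+5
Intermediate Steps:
B(R, O) = -5 (B(R, O) = (-5 - O) + O = -5)
F(I, L) = -⅔ + 5*L²/3 (F(I, L) = -⅔ + ((L*5)*L)/3 = -⅔ + ((5*L)*L)/3 = -⅔ + (5*L²)/3 = -⅔ + 5*L²/3)
F(B(17, 15), 489) - 1*175960 = (-⅔ + (5/3)*489²) - 1*175960 = (-⅔ + (5/3)*239121) - 175960 = (-⅔ + 398535) - 175960 = 1195603/3 - 175960 = 667723/3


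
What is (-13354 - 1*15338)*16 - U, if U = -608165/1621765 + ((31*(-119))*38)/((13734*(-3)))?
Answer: -438219652344958/954570879 ≈ -4.5908e+5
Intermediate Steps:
U = 2889780670/954570879 (U = -608165*1/1621765 - 3689*38/(-41202) = -121633/324353 - 140182*(-1/41202) = -121633/324353 + 10013/2943 = 2889780670/954570879 ≈ 3.0273)
(-13354 - 1*15338)*16 - U = (-13354 - 1*15338)*16 - 1*2889780670/954570879 = (-13354 - 15338)*16 - 2889780670/954570879 = -28692*16 - 2889780670/954570879 = -459072 - 2889780670/954570879 = -438219652344958/954570879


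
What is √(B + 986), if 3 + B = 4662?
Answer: √5645 ≈ 75.133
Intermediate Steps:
B = 4659 (B = -3 + 4662 = 4659)
√(B + 986) = √(4659 + 986) = √5645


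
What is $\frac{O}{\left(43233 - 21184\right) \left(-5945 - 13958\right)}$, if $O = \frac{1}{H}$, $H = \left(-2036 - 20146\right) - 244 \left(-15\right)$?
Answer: $\frac{1}{8128217576934} \approx 1.2303 \cdot 10^{-13}$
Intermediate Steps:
$H = -18522$ ($H = -22182 - -3660 = -22182 + 3660 = -18522$)
$O = - \frac{1}{18522}$ ($O = \frac{1}{-18522} = - \frac{1}{18522} \approx -5.399 \cdot 10^{-5}$)
$\frac{O}{\left(43233 - 21184\right) \left(-5945 - 13958\right)} = - \frac{1}{18522 \left(43233 - 21184\right) \left(-5945 - 13958\right)} = - \frac{1}{18522 \cdot 22049 \left(-19903\right)} = - \frac{1}{18522 \left(-438841247\right)} = \left(- \frac{1}{18522}\right) \left(- \frac{1}{438841247}\right) = \frac{1}{8128217576934}$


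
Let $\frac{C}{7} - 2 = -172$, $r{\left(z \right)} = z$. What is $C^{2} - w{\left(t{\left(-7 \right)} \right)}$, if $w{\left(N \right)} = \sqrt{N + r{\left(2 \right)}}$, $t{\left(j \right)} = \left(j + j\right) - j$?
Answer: $1416100 - i \sqrt{5} \approx 1.4161 \cdot 10^{6} - 2.2361 i$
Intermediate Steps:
$C = -1190$ ($C = 14 + 7 \left(-172\right) = 14 - 1204 = -1190$)
$t{\left(j \right)} = j$ ($t{\left(j \right)} = 2 j - j = j$)
$w{\left(N \right)} = \sqrt{2 + N}$ ($w{\left(N \right)} = \sqrt{N + 2} = \sqrt{2 + N}$)
$C^{2} - w{\left(t{\left(-7 \right)} \right)} = \left(-1190\right)^{2} - \sqrt{2 - 7} = 1416100 - \sqrt{-5} = 1416100 - i \sqrt{5}$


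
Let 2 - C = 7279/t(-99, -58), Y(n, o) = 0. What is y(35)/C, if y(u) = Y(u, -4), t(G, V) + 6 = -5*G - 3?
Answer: 0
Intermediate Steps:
t(G, V) = -9 - 5*G (t(G, V) = -6 + (-5*G - 3) = -6 + (-3 - 5*G) = -9 - 5*G)
y(u) = 0
C = -6307/486 (C = 2 - 7279/(-9 - 5*(-99)) = 2 - 7279/(-9 + 495) = 2 - 7279/486 = -6307/486 ≈ -12.977)
y(35)/C = 0/(-6307/486) = 0*(-486/6307) = 0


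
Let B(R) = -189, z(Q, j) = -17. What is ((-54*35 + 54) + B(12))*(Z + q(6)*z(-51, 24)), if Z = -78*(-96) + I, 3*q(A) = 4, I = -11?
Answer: -15095025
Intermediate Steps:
q(A) = 4/3 (q(A) = (⅓)*4 = 4/3)
Z = 7477 (Z = -78*(-96) - 11 = 7488 - 11 = 7477)
((-54*35 + 54) + B(12))*(Z + q(6)*z(-51, 24)) = ((-54*35 + 54) - 189)*(7477 + (4/3)*(-17)) = ((-1890 + 54) - 189)*(7477 - 68/3) = (-1836 - 189)*(22363/3) = -2025*22363/3 = -15095025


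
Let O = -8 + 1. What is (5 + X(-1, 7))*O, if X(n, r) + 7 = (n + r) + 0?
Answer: -28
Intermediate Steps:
X(n, r) = -7 + n + r (X(n, r) = -7 + ((n + r) + 0) = -7 + (n + r) = -7 + n + r)
O = -7
(5 + X(-1, 7))*O = (5 + (-7 - 1 + 7))*(-7) = (5 - 1)*(-7) = 4*(-7) = -28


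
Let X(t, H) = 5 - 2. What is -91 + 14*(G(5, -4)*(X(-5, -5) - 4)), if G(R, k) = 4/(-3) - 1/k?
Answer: -455/6 ≈ -75.833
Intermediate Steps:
X(t, H) = 3
G(R, k) = -4/3 - 1/k (G(R, k) = 4*(-⅓) - 1/k = -4/3 - 1/k)
-91 + 14*(G(5, -4)*(X(-5, -5) - 4)) = -91 + 14*((-4/3 - 1/(-4))*(3 - 4)) = -91 + 14*((-4/3 - 1*(-¼))*(-1)) = -91 + 14*((-4/3 + ¼)*(-1)) = -91 + 14*(-13/12*(-1)) = -91 + 14*(13/12) = -91 + 91/6 = -455/6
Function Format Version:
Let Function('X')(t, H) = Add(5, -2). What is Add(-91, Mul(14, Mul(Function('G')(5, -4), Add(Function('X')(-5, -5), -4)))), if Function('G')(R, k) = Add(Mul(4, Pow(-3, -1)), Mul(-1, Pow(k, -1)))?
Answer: Rational(-455, 6) ≈ -75.833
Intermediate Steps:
Function('X')(t, H) = 3
Function('G')(R, k) = Add(Rational(-4, 3), Mul(-1, Pow(k, -1))) (Function('G')(R, k) = Add(Mul(4, Rational(-1, 3)), Mul(-1, Pow(k, -1))) = Add(Rational(-4, 3), Mul(-1, Pow(k, -1))))
Add(-91, Mul(14, Mul(Function('G')(5, -4), Add(Function('X')(-5, -5), -4)))) = Add(-91, Mul(14, Mul(Add(Rational(-4, 3), Mul(-1, Pow(-4, -1))), Add(3, -4)))) = Add(-91, Mul(14, Mul(Add(Rational(-4, 3), Mul(-1, Rational(-1, 4))), -1))) = Add(-91, Mul(14, Mul(Add(Rational(-4, 3), Rational(1, 4)), -1))) = Add(-91, Mul(14, Mul(Rational(-13, 12), -1))) = Add(-91, Mul(14, Rational(13, 12))) = Add(-91, Rational(91, 6)) = Rational(-455, 6)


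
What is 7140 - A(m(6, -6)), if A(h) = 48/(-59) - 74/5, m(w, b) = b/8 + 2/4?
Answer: 2110906/295 ≈ 7155.6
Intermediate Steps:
m(w, b) = 1/2 + b/8 (m(w, b) = b*(1/8) + 2*(1/4) = b/8 + 1/2 = 1/2 + b/8)
A(h) = -4606/295 (A(h) = 48*(-1/59) - 74*1/5 = -48/59 - 74/5 = -4606/295)
7140 - A(m(6, -6)) = 7140 - 1*(-4606/295) = 7140 + 4606/295 = 2110906/295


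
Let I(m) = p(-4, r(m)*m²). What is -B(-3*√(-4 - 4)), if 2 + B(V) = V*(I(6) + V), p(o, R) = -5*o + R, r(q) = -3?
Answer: 74 - 528*I*√2 ≈ 74.0 - 746.71*I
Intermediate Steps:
p(o, R) = R - 5*o
I(m) = 20 - 3*m² (I(m) = -3*m² - 5*(-4) = -3*m² + 20 = 20 - 3*m²)
B(V) = -2 + V*(-88 + V) (B(V) = -2 + V*((20 - 3*6²) + V) = -2 + V*((20 - 3*36) + V) = -2 + V*((20 - 108) + V) = -2 + V*(-88 + V))
-B(-3*√(-4 - 4)) = -(-2 + (-3*√(-4 - 4))² - (-264)*√(-4 - 4)) = -(-2 + (-6*I*√2)² - (-264)*√(-8)) = -(-2 + (-6*I*√2)² - (-264)*2*I*√2) = -(-2 + (-6*I*√2)² - (-528)*I*√2) = -(-2 - 72 + 528*I*√2) = -(-74 + 528*I*√2) = 74 - 528*I*√2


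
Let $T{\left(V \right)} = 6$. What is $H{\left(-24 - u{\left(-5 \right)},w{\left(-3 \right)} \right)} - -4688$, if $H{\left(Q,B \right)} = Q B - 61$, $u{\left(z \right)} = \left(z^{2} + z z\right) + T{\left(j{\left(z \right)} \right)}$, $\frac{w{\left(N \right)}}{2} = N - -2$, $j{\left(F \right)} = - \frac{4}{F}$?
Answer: $4787$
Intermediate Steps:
$w{\left(N \right)} = 4 + 2 N$ ($w{\left(N \right)} = 2 \left(N - -2\right) = 2 \left(N + 2\right) = 2 \left(2 + N\right) = 4 + 2 N$)
$u{\left(z \right)} = 6 + 2 z^{2}$ ($u{\left(z \right)} = \left(z^{2} + z z\right) + 6 = \left(z^{2} + z^{2}\right) + 6 = 2 z^{2} + 6 = 6 + 2 z^{2}$)
$H{\left(Q,B \right)} = -61 + B Q$ ($H{\left(Q,B \right)} = B Q - 61 = -61 + B Q$)
$H{\left(-24 - u{\left(-5 \right)},w{\left(-3 \right)} \right)} - -4688 = \left(-61 + \left(4 + 2 \left(-3\right)\right) \left(-24 - \left(6 + 2 \left(-5\right)^{2}\right)\right)\right) - -4688 = \left(-61 + \left(4 - 6\right) \left(-24 - \left(6 + 2 \cdot 25\right)\right)\right) + 4688 = \left(-61 - 2 \left(-24 - \left(6 + 50\right)\right)\right) + 4688 = \left(-61 - 2 \left(-24 - 56\right)\right) + 4688 = \left(-61 - -160\right) + 4688 = \left(-61 + 160\right) + 4688 = 99 + 4688 = 4787$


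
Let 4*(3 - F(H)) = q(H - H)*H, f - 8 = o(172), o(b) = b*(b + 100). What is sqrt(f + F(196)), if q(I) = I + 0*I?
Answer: 7*sqrt(955) ≈ 216.32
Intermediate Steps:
o(b) = b*(100 + b)
q(I) = I (q(I) = I + 0 = I)
f = 46792 (f = 8 + 172*(100 + 172) = 8 + 172*272 = 8 + 46784 = 46792)
F(H) = 3 (F(H) = 3 - (H - H)*H/4 = 3 - 0*H = 3 - 1/4*0 = 3 + 0 = 3)
sqrt(f + F(196)) = sqrt(46792 + 3) = sqrt(46795) = 7*sqrt(955)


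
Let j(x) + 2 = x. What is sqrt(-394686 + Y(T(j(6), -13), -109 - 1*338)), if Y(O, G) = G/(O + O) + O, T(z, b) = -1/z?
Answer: I*sqrt(1575169)/2 ≈ 627.53*I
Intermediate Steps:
j(x) = -2 + x
Y(O, G) = O + G/(2*O) (Y(O, G) = G/((2*O)) + O = (1/(2*O))*G + O = G/(2*O) + O = O + G/(2*O))
sqrt(-394686 + Y(T(j(6), -13), -109 - 1*338)) = sqrt(-394686 + (-1/(-2 + 6) + (-109 - 1*338)/(2*((-1/(-2 + 6)))))) = sqrt(-394686 + (-1/4 + (-109 - 338)/(2*((-1/4))))) = sqrt(-394686 + (-1*1/4 + (1/2)*(-447)/(-1*1/4))) = sqrt(-394686 + (-1/4 + (1/2)*(-447)/(-1/4))) = sqrt(-394686 + (-1/4 + (1/2)*(-447)*(-4))) = sqrt(-394686 + (-1/4 + 894)) = sqrt(-394686 + 3575/4) = sqrt(-1575169/4) = I*sqrt(1575169)/2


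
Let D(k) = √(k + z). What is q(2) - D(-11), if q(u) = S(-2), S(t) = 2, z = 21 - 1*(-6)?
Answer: -2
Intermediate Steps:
z = 27 (z = 21 + 6 = 27)
q(u) = 2
D(k) = √(27 + k) (D(k) = √(k + 27) = √(27 + k))
q(2) - D(-11) = 2 - √(27 - 11) = 2 - √16 = 2 - 1*4 = 2 - 4 = -2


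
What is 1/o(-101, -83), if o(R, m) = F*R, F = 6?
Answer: -1/606 ≈ -0.0016502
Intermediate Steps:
o(R, m) = 6*R
1/o(-101, -83) = 1/(6*(-101)) = 1/(-606) = -1/606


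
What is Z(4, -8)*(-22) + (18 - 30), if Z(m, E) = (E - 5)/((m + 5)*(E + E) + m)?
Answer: -983/70 ≈ -14.043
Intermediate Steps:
Z(m, E) = (-5 + E)/(m + 2*E*(5 + m)) (Z(m, E) = (-5 + E)/((5 + m)*(2*E) + m) = (-5 + E)/(2*E*(5 + m) + m) = (-5 + E)/(m + 2*E*(5 + m)))
Z(4, -8)*(-22) + (18 - 30) = ((-5 - 8)/(4 + 10*(-8) + 2*(-8)*4))*(-22) + (18 - 30) = (-13/(4 - 80 - 64))*(-22) - 12 = (-13/(-140))*(-22) - 12 = -1/140*(-13)*(-22) - 12 = (13/140)*(-22) - 12 = -143/70 - 12 = -983/70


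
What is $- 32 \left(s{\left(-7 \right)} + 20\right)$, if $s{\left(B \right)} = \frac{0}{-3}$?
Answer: $-640$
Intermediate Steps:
$s{\left(B \right)} = 0$ ($s{\left(B \right)} = 0 \left(- \frac{1}{3}\right) = 0$)
$- 32 \left(s{\left(-7 \right)} + 20\right) = - 32 \left(0 + 20\right) = \left(-32\right) 20 = -640$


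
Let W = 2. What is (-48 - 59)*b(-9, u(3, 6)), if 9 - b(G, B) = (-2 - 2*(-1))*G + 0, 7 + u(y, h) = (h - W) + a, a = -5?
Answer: -963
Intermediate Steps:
u(y, h) = -14 + h (u(y, h) = -7 + ((h - 1*2) - 5) = -7 + ((h - 2) - 5) = -7 + ((-2 + h) - 5) = -7 + (-7 + h) = -14 + h)
b(G, B) = 9 (b(G, B) = 9 - ((-2 - 2*(-1))*G + 0) = 9 - ((-2 + 2)*G + 0) = 9 - (0*G + 0) = 9 - (0 + 0) = 9 - 1*0 = 9 + 0 = 9)
(-48 - 59)*b(-9, u(3, 6)) = (-48 - 59)*9 = -107*9 = -963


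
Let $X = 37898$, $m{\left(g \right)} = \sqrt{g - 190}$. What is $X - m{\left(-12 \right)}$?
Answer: $37898 - i \sqrt{202} \approx 37898.0 - 14.213 i$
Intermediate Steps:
$m{\left(g \right)} = \sqrt{-190 + g}$
$X - m{\left(-12 \right)} = 37898 - \sqrt{-190 - 12} = 37898 - \sqrt{-202} = 37898 - i \sqrt{202}$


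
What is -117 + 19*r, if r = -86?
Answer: -1751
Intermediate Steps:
-117 + 19*r = -117 + 19*(-86) = -117 - 1634 = -1751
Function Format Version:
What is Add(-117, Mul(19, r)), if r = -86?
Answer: -1751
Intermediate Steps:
Add(-117, Mul(19, r)) = Add(-117, Mul(19, -86)) = Add(-117, -1634) = -1751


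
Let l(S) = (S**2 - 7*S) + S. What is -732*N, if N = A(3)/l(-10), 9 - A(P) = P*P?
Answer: 0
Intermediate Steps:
A(P) = 9 - P**2 (A(P) = 9 - P*P = 9 - P**2)
l(S) = S**2 - 6*S
N = 0 (N = (9 - 1*3**2)/((-10*(-6 - 10))) = (9 - 1*9)/((-10*(-16))) = (9 - 9)/160 = 0*(1/160) = 0)
-732*N = -732*0 = 0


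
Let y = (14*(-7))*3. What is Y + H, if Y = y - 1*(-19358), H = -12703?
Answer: 6361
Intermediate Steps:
y = -294 (y = -98*3 = -294)
Y = 19064 (Y = -294 - 1*(-19358) = -294 + 19358 = 19064)
Y + H = 19064 - 12703 = 6361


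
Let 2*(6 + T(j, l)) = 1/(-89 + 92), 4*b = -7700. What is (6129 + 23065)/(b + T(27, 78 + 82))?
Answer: -175164/11585 ≈ -15.120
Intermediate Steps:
b = -1925 (b = (1/4)*(-7700) = -1925)
T(j, l) = -35/6 (T(j, l) = -6 + 1/(2*(-89 + 92)) = -6 + (1/2)/3 = -6 + (1/2)*(1/3) = -6 + 1/6 = -35/6)
(6129 + 23065)/(b + T(27, 78 + 82)) = (6129 + 23065)/(-1925 - 35/6) = 29194/(-11585/6) = 29194*(-6/11585) = -175164/11585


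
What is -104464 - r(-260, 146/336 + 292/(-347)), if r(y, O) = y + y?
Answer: -103944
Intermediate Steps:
r(y, O) = 2*y
-104464 - r(-260, 146/336 + 292/(-347)) = -104464 - 2*(-260) = -104464 - 1*(-520) = -104464 + 520 = -103944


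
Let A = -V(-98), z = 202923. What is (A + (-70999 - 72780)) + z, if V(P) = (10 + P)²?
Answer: 51400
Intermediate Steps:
A = -7744 (A = -(10 - 98)² = -1*(-88)² = -1*7744 = -7744)
(A + (-70999 - 72780)) + z = (-7744 + (-70999 - 72780)) + 202923 = (-7744 - 143779) + 202923 = -151523 + 202923 = 51400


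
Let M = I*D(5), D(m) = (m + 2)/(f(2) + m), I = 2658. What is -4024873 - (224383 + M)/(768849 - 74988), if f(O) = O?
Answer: -2792702631694/693861 ≈ -4.0249e+6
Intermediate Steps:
D(m) = 1 (D(m) = (m + 2)/(2 + m) = (2 + m)/(2 + m) = 1)
M = 2658 (M = 2658*1 = 2658)
-4024873 - (224383 + M)/(768849 - 74988) = -4024873 - (224383 + 2658)/(768849 - 74988) = -4024873 - 227041/693861 = -2792702631694/693861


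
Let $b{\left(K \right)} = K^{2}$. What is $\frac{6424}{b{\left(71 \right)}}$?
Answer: $\frac{6424}{5041} \approx 1.2744$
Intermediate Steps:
$\frac{6424}{b{\left(71 \right)}} = \frac{6424}{71^{2}} = \frac{6424}{5041}$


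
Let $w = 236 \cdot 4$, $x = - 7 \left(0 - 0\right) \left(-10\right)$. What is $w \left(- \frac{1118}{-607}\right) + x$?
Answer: $\frac{1055392}{607} \approx 1738.7$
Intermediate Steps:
$x = 0$ ($x = - 7 \left(0 + 0\right) \left(-10\right) = \left(-7\right) 0 \left(-10\right) = 0 \left(-10\right) = 0$)
$w = 944$
$w \left(- \frac{1118}{-607}\right) + x = 944 \left(- \frac{1118}{-607}\right) + 0 = 944 \left(\left(-1118\right) \left(- \frac{1}{607}\right)\right) + 0 = 944 \cdot \frac{1118}{607} + 0 = \frac{1055392}{607} + 0 = \frac{1055392}{607}$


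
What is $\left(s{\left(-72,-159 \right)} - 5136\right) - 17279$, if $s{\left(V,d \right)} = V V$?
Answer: $-17231$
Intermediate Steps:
$s{\left(V,d \right)} = V^{2}$
$\left(s{\left(-72,-159 \right)} - 5136\right) - 17279 = \left(\left(-72\right)^{2} - 5136\right) - 17279 = \left(5184 - 5136\right) - 17279 = 48 - 17279 = -17231$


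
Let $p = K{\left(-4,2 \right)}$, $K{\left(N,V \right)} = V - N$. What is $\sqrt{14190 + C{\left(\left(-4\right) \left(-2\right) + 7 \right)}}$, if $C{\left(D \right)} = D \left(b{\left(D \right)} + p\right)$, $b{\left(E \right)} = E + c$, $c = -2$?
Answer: $5 \sqrt{579} \approx 120.31$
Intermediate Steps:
$b{\left(E \right)} = -2 + E$ ($b{\left(E \right)} = E - 2 = -2 + E$)
$p = 6$ ($p = 2 - -4 = 2 + 4 = 6$)
$C{\left(D \right)} = D \left(4 + D\right)$ ($C{\left(D \right)} = D \left(\left(-2 + D\right) + 6\right) = D \left(4 + D\right)$)
$\sqrt{14190 + C{\left(\left(-4\right) \left(-2\right) + 7 \right)}} = \sqrt{14190 + \left(\left(-4\right) \left(-2\right) + 7\right) \left(4 + \left(\left(-4\right) \left(-2\right) + 7\right)\right)} = \sqrt{14190 + \left(8 + 7\right) \left(4 + \left(8 + 7\right)\right)} = \sqrt{14190 + 15 \left(4 + 15\right)} = \sqrt{14190 + 15 \cdot 19} = \sqrt{14190 + 285} = \sqrt{14475} = 5 \sqrt{579}$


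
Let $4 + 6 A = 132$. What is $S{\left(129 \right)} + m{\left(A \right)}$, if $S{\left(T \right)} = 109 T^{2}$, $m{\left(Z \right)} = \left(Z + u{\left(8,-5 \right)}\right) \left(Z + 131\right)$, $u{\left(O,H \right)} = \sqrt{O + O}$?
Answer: $\frac{16359553}{9} \approx 1.8177 \cdot 10^{6}$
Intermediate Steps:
$A = \frac{64}{3}$ ($A = - \frac{2}{3} + \frac{1}{6} \cdot 132 = - \frac{2}{3} + 22 = \frac{64}{3} \approx 21.333$)
$u{\left(O,H \right)} = \sqrt{2} \sqrt{O}$ ($u{\left(O,H \right)} = \sqrt{2 O} = \sqrt{2} \sqrt{O}$)
$m{\left(Z \right)} = \left(4 + Z\right) \left(131 + Z\right)$ ($m{\left(Z \right)} = \left(Z + \sqrt{2} \sqrt{8}\right) \left(Z + 131\right) = \left(Z + \sqrt{2} \cdot 2 \sqrt{2}\right) \left(131 + Z\right) = \left(Z + 4\right) \left(131 + Z\right) = \left(4 + Z\right) \left(131 + Z\right)$)
$S{\left(129 \right)} + m{\left(A \right)} = 109 \cdot 129^{2} + \left(524 + \left(\frac{64}{3}\right)^{2} + 135 \cdot \frac{64}{3}\right) = 109 \cdot 16641 + \left(524 + \frac{4096}{9} + 2880\right) = 1813869 + \frac{34732}{9} = \frac{16359553}{9}$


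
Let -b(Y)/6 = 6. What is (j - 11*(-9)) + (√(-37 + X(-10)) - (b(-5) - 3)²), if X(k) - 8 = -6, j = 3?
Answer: -1419 + I*√35 ≈ -1419.0 + 5.9161*I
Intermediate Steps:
X(k) = 2 (X(k) = 8 - 6 = 2)
b(Y) = -36 (b(Y) = -6*6 = -36)
(j - 11*(-9)) + (√(-37 + X(-10)) - (b(-5) - 3)²) = (3 - 11*(-9)) + (√(-37 + 2) - (-36 - 3)²) = (3 + 99) + (√(-35) - 1*(-39)²) = 102 + (I*√35 - 1*1521) = 102 + (I*√35 - 1521) = 102 + (-1521 + I*√35) = -1419 + I*√35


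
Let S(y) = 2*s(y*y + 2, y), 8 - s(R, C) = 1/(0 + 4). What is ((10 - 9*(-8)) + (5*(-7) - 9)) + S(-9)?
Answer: 107/2 ≈ 53.500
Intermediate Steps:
s(R, C) = 31/4 (s(R, C) = 8 - 1/(0 + 4) = 8 - 1/4 = 8 - 1*¼ = 8 - ¼ = 31/4)
S(y) = 31/2 (S(y) = 2*(31/4) = 31/2)
((10 - 9*(-8)) + (5*(-7) - 9)) + S(-9) = ((10 - 9*(-8)) + (5*(-7) - 9)) + 31/2 = ((10 + 72) + (-35 - 9)) + 31/2 = (82 - 44) + 31/2 = 38 + 31/2 = 107/2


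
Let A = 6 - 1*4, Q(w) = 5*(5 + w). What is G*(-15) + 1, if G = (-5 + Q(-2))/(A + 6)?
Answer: -71/4 ≈ -17.750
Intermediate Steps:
Q(w) = 25 + 5*w
A = 2 (A = 6 - 4 = 2)
G = 5/4 (G = (-5 + (25 + 5*(-2)))/(2 + 6) = (-5 + (25 - 10))/8 = (-5 + 15)*(1/8) = 10*(1/8) = 5/4 ≈ 1.2500)
G*(-15) + 1 = (5/4)*(-15) + 1 = -75/4 + 1 = -71/4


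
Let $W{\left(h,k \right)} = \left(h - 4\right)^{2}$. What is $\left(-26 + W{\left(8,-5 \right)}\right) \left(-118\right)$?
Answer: $1180$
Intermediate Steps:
$W{\left(h,k \right)} = \left(-4 + h\right)^{2}$
$\left(-26 + W{\left(8,-5 \right)}\right) \left(-118\right) = \left(-26 + \left(-4 + 8\right)^{2}\right) \left(-118\right) = \left(-26 + 4^{2}\right) \left(-118\right) = \left(-26 + 16\right) \left(-118\right) = \left(-10\right) \left(-118\right) = 1180$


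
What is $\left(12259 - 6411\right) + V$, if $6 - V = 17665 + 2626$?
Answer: $-14437$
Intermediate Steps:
$V = -20285$ ($V = 6 - \left(17665 + 2626\right) = 6 - 20291 = -20285$)
$\left(12259 - 6411\right) + V = \left(12259 - 6411\right) - 20285 = 5848 - 20285 = -14437$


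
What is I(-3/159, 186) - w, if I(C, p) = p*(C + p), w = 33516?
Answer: 57054/53 ≈ 1076.5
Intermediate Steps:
I(-3/159, 186) - w = 186*(-3/159 + 186) - 1*33516 = 186*(-3*1/159 + 186) - 33516 = 186*(-1/53 + 186) - 33516 = 186*(9857/53) - 33516 = 1833402/53 - 33516 = 57054/53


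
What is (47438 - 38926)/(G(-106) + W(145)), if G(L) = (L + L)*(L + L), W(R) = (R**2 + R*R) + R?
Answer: 8512/87139 ≈ 0.097683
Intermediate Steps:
W(R) = R + 2*R**2 (W(R) = (R**2 + R**2) + R = 2*R**2 + R = R + 2*R**2)
G(L) = 4*L**2 (G(L) = (2*L)*(2*L) = 4*L**2)
(47438 - 38926)/(G(-106) + W(145)) = (47438 - 38926)/(4*(-106)**2 + 145*(1 + 2*145)) = 8512/(4*11236 + 145*(1 + 290)) = 8512/(44944 + 145*291) = 8512/(44944 + 42195) = 8512/87139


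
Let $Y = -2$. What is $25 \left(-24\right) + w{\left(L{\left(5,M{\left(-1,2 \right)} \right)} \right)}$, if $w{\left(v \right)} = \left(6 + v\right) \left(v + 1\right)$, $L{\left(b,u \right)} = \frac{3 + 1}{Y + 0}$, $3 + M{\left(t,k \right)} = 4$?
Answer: $-604$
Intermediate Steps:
$M{\left(t,k \right)} = 1$ ($M{\left(t,k \right)} = -3 + 4 = 1$)
$L{\left(b,u \right)} = -2$ ($L{\left(b,u \right)} = \frac{3 + 1}{-2 + 0} = \frac{4}{-2} = 4 \left(- \frac{1}{2}\right) = -2$)
$w{\left(v \right)} = \left(1 + v\right) \left(6 + v\right)$ ($w{\left(v \right)} = \left(6 + v\right) \left(1 + v\right) = \left(1 + v\right) \left(6 + v\right)$)
$25 \left(-24\right) + w{\left(L{\left(5,M{\left(-1,2 \right)} \right)} \right)} = 25 \left(-24\right) + \left(6 + \left(-2\right)^{2} + 7 \left(-2\right)\right) = -600 + \left(6 + 4 - 14\right) = -600 - 4 = -604$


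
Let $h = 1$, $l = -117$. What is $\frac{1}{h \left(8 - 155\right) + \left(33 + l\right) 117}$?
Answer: $- \frac{1}{9975} \approx -0.00010025$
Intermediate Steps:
$\frac{1}{h \left(8 - 155\right) + \left(33 + l\right) 117} = \frac{1}{1 \left(8 - 155\right) + \left(33 - 117\right) 117} = \frac{1}{1 \left(-147\right) - 9828} = \frac{1}{-147 - 9828} = \frac{1}{-9975} = - \frac{1}{9975}$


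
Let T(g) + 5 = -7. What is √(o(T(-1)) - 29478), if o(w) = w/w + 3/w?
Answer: 3*I*√13101/2 ≈ 171.69*I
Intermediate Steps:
T(g) = -12 (T(g) = -5 - 7 = -12)
o(w) = 1 + 3/w
√(o(T(-1)) - 29478) = √((3 - 12)/(-12) - 29478) = √(-1/12*(-9) - 29478) = √(¾ - 29478) = √(-117909/4) = 3*I*√13101/2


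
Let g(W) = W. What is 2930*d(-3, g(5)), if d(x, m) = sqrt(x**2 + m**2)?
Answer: 2930*sqrt(34) ≈ 17085.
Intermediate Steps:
d(x, m) = sqrt(m**2 + x**2)
2930*d(-3, g(5)) = 2930*sqrt(5**2 + (-3)**2) = 2930*sqrt(25 + 9) = 2930*sqrt(34)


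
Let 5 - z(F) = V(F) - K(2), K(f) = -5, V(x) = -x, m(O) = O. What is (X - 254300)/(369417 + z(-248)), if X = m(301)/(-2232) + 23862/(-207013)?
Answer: -117500197539697/170575649863704 ≈ -0.68884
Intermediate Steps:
X = -115570897/462053016 (X = 301/(-2232) + 23862/(-207013) = 301*(-1/2232) + 23862*(-1/207013) = -301/2232 - 23862/207013 = -115570897/462053016 ≈ -0.25012)
z(F) = F (z(F) = 5 - (-F - 1*(-5)) = 5 - (-F + 5) = 5 - (5 - F) = 5 + (-5 + F) = F)
(X - 254300)/(369417 + z(-248)) = (-115570897/462053016 - 254300)/(369417 - 248) = -117500197539697/462053016/369169 = -117500197539697/462053016*1/369169 = -117500197539697/170575649863704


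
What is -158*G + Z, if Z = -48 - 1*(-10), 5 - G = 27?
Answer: 3438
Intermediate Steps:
G = -22 (G = 5 - 1*27 = 5 - 27 = -22)
Z = -38 (Z = -48 + 10 = -38)
-158*G + Z = -158*(-22) - 38 = 3476 - 38 = 3438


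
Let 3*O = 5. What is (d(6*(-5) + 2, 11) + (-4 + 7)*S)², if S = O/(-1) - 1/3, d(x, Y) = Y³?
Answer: 1755625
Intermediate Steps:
O = 5/3 (O = (⅓)*5 = 5/3 ≈ 1.6667)
S = -2 (S = (5/3)/(-1) - 1/3 = (5/3)*(-1) - 1*⅓ = -5/3 - ⅓ = -2)
(d(6*(-5) + 2, 11) + (-4 + 7)*S)² = (11³ + (-4 + 7)*(-2))² = (1331 + 3*(-2))² = (1331 - 6)² = 1325² = 1755625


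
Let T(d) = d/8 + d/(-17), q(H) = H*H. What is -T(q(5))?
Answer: -225/136 ≈ -1.6544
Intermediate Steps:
q(H) = H**2
T(d) = 9*d/136 (T(d) = d*(1/8) + d*(-1/17) = d/8 - d/17 = 9*d/136)
-T(q(5)) = -9*5**2/136 = -9*25/136 = -1*225/136 = -225/136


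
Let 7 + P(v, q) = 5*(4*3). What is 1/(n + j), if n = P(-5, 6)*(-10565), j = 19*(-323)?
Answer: -1/566082 ≈ -1.7665e-6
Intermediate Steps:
P(v, q) = 53 (P(v, q) = -7 + 5*(4*3) = -7 + 5*12 = -7 + 60 = 53)
j = -6137
n = -559945 (n = 53*(-10565) = -559945)
1/(n + j) = 1/(-559945 - 6137) = 1/(-566082) = -1/566082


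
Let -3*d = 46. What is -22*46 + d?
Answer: -3082/3 ≈ -1027.3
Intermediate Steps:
d = -46/3 (d = -⅓*46 = -46/3 ≈ -15.333)
-22*46 + d = -22*46 - 46/3 = -1012 - 46/3 = -3082/3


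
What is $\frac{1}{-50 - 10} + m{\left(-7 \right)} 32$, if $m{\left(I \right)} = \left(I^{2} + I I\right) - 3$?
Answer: $\frac{182399}{60} \approx 3040.0$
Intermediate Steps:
$m{\left(I \right)} = -3 + 2 I^{2}$ ($m{\left(I \right)} = \left(I^{2} + I^{2}\right) - 3 = 2 I^{2} - 3 = -3 + 2 I^{2}$)
$\frac{1}{-50 - 10} + m{\left(-7 \right)} 32 = \frac{1}{-50 - 10} + \left(-3 + 2 \left(-7\right)^{2}\right) 32 = \frac{1}{-60} + \left(-3 + 2 \cdot 49\right) 32 = - \frac{1}{60} + \left(-3 + 98\right) 32 = - \frac{1}{60} + 95 \cdot 32 = - \frac{1}{60} + 3040 = \frac{182399}{60}$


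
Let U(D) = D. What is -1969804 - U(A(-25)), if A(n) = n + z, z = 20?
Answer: -1969799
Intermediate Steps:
A(n) = 20 + n (A(n) = n + 20 = 20 + n)
-1969804 - U(A(-25)) = -1969804 - (20 - 25) = -1969804 - 1*(-5) = -1969804 + 5 = -1969799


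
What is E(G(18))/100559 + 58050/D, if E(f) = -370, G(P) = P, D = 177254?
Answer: 2885932985/8912242493 ≈ 0.32382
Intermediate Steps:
E(G(18))/100559 + 58050/D = -370/100559 + 58050/177254 = -370*1/100559 + 58050*(1/177254) = -370/100559 + 29025/88627 = 2885932985/8912242493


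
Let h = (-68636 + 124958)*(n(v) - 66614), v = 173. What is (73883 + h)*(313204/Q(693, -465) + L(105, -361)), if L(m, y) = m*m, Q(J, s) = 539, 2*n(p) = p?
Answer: -23439328401792988/539 ≈ -4.3487e+13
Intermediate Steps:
n(p) = p/2
h = -3746961855 (h = (-68636 + 124958)*((½)*173 - 66614) = 56322*(173/2 - 66614) = 56322*(-133055/2) = -3746961855)
L(m, y) = m²
(73883 + h)*(313204/Q(693, -465) + L(105, -361)) = (73883 - 3746961855)*(313204/539 + 105²) = -3746887972*(313204*(1/539) + 11025) = -3746887972*(313204/539 + 11025) = -3746887972*6255679/539 = -23439328401792988/539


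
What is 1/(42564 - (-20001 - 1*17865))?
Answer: 1/80430 ≈ 1.2433e-5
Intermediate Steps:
1/(42564 - (-20001 - 1*17865)) = 1/(42564 - (-20001 - 17865)) = 1/(42564 - 1*(-37866)) = 1/(42564 + 37866) = 1/80430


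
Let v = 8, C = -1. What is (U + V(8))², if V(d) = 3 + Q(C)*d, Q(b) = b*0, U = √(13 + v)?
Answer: (3 + √21)² ≈ 57.495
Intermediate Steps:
U = √21 (U = √(13 + 8) = √21 ≈ 4.5826)
Q(b) = 0
V(d) = 3 (V(d) = 3 + 0*d = 3 + 0 = 3)
(U + V(8))² = (√21 + 3)² = (3 + √21)²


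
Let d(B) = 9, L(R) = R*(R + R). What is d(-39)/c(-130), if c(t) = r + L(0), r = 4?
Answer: 9/4 ≈ 2.2500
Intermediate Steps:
L(R) = 2*R² (L(R) = R*(2*R) = 2*R²)
c(t) = 4 (c(t) = 4 + 2*0² = 4 + 2*0 = 4 + 0 = 4)
d(-39)/c(-130) = 9/4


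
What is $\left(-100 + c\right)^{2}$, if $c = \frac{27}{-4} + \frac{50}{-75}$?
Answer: $\frac{1661521}{144} \approx 11538.0$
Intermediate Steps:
$c = - \frac{89}{12}$ ($c = 27 \left(- \frac{1}{4}\right) + 50 \left(- \frac{1}{75}\right) = - \frac{27}{4} - \frac{2}{3} = - \frac{89}{12} \approx -7.4167$)
$\left(-100 + c\right)^{2} = \left(-100 - \frac{89}{12}\right)^{2} = \left(- \frac{1289}{12}\right)^{2} = \frac{1661521}{144}$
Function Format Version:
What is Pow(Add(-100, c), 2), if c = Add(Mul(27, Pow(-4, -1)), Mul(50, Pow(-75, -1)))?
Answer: Rational(1661521, 144) ≈ 11538.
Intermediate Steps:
c = Rational(-89, 12) (c = Add(Mul(27, Rational(-1, 4)), Mul(50, Rational(-1, 75))) = Add(Rational(-27, 4), Rational(-2, 3)) = Rational(-89, 12) ≈ -7.4167)
Pow(Add(-100, c), 2) = Pow(Add(-100, Rational(-89, 12)), 2) = Pow(Rational(-1289, 12), 2) = Rational(1661521, 144)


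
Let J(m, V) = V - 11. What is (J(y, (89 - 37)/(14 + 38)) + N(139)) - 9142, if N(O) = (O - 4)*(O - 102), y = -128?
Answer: -4157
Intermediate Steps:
J(m, V) = -11 + V
N(O) = (-102 + O)*(-4 + O) (N(O) = (-4 + O)*(-102 + O) = (-102 + O)*(-4 + O))
(J(y, (89 - 37)/(14 + 38)) + N(139)) - 9142 = ((-11 + (89 - 37)/(14 + 38)) + (408 + 139**2 - 106*139)) - 9142 = ((-11 + 52/52) + (408 + 19321 - 14734)) - 9142 = ((-11 + 52*(1/52)) + 4995) - 9142 = ((-11 + 1) + 4995) - 9142 = (-10 + 4995) - 9142 = 4985 - 9142 = -4157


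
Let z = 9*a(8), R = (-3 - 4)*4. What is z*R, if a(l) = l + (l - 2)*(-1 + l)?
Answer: -12600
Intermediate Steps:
a(l) = l + (-1 + l)*(-2 + l) (a(l) = l + (-2 + l)*(-1 + l) = l + (-1 + l)*(-2 + l))
R = -28 (R = -7*4 = -28)
z = 450 (z = 9*(2 + 8² - 2*8) = 9*(2 + 64 - 16) = 9*50 = 450)
z*R = 450*(-28) = -12600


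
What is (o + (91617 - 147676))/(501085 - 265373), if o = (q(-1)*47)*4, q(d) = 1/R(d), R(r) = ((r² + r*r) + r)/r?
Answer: -56247/235712 ≈ -0.23863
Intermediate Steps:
R(r) = (r + 2*r²)/r (R(r) = ((r² + r²) + r)/r = (2*r² + r)/r = (r + 2*r²)/r)
q(d) = 1/(1 + 2*d)
o = -188 (o = (47/(1 + 2*(-1)))*4 = (47/(1 - 2))*4 = (47/(-1))*4 = -1*47*4 = -47*4 = -188)
(o + (91617 - 147676))/(501085 - 265373) = (-188 + (91617 - 147676))/(501085 - 265373) = (-188 - 56059)/235712 = -56247*1/235712 = -56247/235712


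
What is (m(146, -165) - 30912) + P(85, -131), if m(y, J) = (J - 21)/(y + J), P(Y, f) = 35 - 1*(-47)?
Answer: -585584/19 ≈ -30820.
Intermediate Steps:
P(Y, f) = 82 (P(Y, f) = 35 + 47 = 82)
m(y, J) = (-21 + J)/(J + y)
(m(146, -165) - 30912) + P(85, -131) = ((-21 - 165)/(-165 + 146) - 30912) + 82 = (-186/(-19) - 30912) + 82 = (-1/19*(-186) - 30912) + 82 = (186/19 - 30912) + 82 = -587142/19 + 82 = -585584/19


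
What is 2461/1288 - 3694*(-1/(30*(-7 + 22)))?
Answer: 127507/12600 ≈ 10.120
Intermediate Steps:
2461/1288 - 3694*(-1/(30*(-7 + 22))) = 2461*(1/1288) - 3694/((-30*15)) = 107/56 - 3694/(-450) = 107/56 - 3694*(-1/450) = 107/56 + 1847/225 = 127507/12600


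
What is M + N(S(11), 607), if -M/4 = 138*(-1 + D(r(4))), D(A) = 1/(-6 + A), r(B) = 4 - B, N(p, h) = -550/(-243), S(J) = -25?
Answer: 157042/243 ≈ 646.26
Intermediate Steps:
N(p, h) = 550/243 (N(p, h) = -550*(-1/243) = 550/243)
M = 644 (M = -552*(-1 + 1/(-6 + (4 - 1*4))) = -552*(-1 + 1/(-6 + (4 - 4))) = -552*(-1 + 1/(-6 + 0)) = -552*(-1 + 1/(-6)) = -552*(-1 - ⅙) = -552*(-7)/6 = -4*(-161) = 644)
M + N(S(11), 607) = 644 + 550/243 = 157042/243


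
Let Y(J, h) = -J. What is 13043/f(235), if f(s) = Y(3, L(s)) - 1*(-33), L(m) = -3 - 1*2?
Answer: 13043/30 ≈ 434.77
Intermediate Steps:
L(m) = -5 (L(m) = -3 - 2 = -5)
f(s) = 30 (f(s) = -1*3 - 1*(-33) = -3 + 33 = 30)
13043/f(235) = 13043/30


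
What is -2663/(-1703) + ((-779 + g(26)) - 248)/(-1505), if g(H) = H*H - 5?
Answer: 4614083/2563015 ≈ 1.8003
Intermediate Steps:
g(H) = -5 + H**2 (g(H) = H**2 - 5 = -5 + H**2)
-2663/(-1703) + ((-779 + g(26)) - 248)/(-1505) = -2663/(-1703) + ((-779 + (-5 + 26**2)) - 248)/(-1505) = -2663*(-1/1703) + ((-779 + (-5 + 676)) - 248)*(-1/1505) = 2663/1703 + ((-779 + 671) - 248)*(-1/1505) = 2663/1703 + (-108 - 248)*(-1/1505) = 2663/1703 - 356*(-1/1505) = 2663/1703 + 356/1505 = 4614083/2563015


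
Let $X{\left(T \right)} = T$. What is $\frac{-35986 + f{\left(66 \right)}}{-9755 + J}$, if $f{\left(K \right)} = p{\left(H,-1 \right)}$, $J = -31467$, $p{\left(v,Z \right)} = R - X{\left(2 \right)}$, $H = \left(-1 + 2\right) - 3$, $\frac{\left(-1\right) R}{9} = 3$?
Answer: $\frac{36015}{41222} \approx 0.87368$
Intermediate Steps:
$R = -27$ ($R = \left(-9\right) 3 = -27$)
$H = -2$ ($H = 1 - 3 = -2$)
$p{\left(v,Z \right)} = -29$ ($p{\left(v,Z \right)} = -27 - 2 = -29$)
$f{\left(K \right)} = -29$
$\frac{-35986 + f{\left(66 \right)}}{-9755 + J} = \frac{-35986 - 29}{-9755 - 31467} = - \frac{36015}{-41222} = \left(-36015\right) \left(- \frac{1}{41222}\right) = \frac{36015}{41222}$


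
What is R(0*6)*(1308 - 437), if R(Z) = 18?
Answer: 15678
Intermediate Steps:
R(0*6)*(1308 - 437) = 18*(1308 - 437) = 18*871 = 15678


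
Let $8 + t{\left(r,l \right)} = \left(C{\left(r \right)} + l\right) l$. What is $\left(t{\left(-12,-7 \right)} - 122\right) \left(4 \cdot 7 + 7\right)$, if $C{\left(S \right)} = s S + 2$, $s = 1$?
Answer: $-385$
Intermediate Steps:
$C{\left(S \right)} = 2 + S$ ($C{\left(S \right)} = 1 S + 2 = S + 2 = 2 + S$)
$t{\left(r,l \right)} = -8 + l \left(2 + l + r\right)$ ($t{\left(r,l \right)} = -8 + \left(\left(2 + r\right) + l\right) l = -8 + \left(2 + l + r\right) l = -8 + l \left(2 + l + r\right)$)
$\left(t{\left(-12,-7 \right)} - 122\right) \left(4 \cdot 7 + 7\right) = \left(\left(-8 + \left(-7\right)^{2} - 7 \left(2 - 12\right)\right) - 122\right) \left(4 \cdot 7 + 7\right) = \left(\left(-8 + 49 - -70\right) - 122\right) \left(28 + 7\right) = \left(\left(-8 + 49 + 70\right) - 122\right) 35 = \left(111 - 122\right) 35 = \left(-11\right) 35 = -385$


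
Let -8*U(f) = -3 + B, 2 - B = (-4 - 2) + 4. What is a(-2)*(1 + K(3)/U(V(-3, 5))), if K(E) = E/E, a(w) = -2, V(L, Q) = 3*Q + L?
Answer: 14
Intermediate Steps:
V(L, Q) = L + 3*Q
K(E) = 1
B = 4 (B = 2 - ((-4 - 2) + 4) = 2 - (-6 + 4) = 2 - 1*(-2) = 2 + 2 = 4)
U(f) = -⅛ (U(f) = -(-3 + 4)/8 = -⅛*1 = -⅛)
a(-2)*(1 + K(3)/U(V(-3, 5))) = -2*(1 + 1/(-⅛)) = -2*(1 + 1*(-8)) = -2*(1 - 8) = -2*(-7) = 14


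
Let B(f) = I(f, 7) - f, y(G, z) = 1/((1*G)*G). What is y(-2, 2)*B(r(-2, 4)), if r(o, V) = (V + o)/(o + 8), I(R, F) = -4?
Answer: -13/12 ≈ -1.0833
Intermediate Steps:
r(o, V) = (V + o)/(8 + o)
y(G, z) = G**(-2) (y(G, z) = 1/(G*G) = 1/(G**2) = G**(-2))
B(f) = -4 - f
y(-2, 2)*B(r(-2, 4)) = (-4 - (4 - 2)/(8 - 2))/(-2)**2 = (-4 - 2/6)/4 = (-4 - 1*1/3)/4 = (-4 - 1/3)/4 = (1/4)*(-13/3) = -13/12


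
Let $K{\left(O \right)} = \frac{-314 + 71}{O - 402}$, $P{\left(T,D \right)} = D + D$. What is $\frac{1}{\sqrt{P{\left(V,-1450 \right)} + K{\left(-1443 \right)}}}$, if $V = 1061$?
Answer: $- \frac{i \sqrt{3485}}{3179} \approx - 0.01857 i$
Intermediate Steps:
$P{\left(T,D \right)} = 2 D$
$K{\left(O \right)} = - \frac{243}{-402 + O}$
$\frac{1}{\sqrt{P{\left(V,-1450 \right)} + K{\left(-1443 \right)}}} = \frac{1}{\sqrt{2 \left(-1450\right) - \frac{243}{-402 - 1443}}} = \frac{1}{\sqrt{-2900 - \frac{243}{-1845}}} = \frac{1}{\sqrt{-2900 - - \frac{27}{205}}} = \frac{1}{\sqrt{-2900 + \frac{27}{205}}} = \frac{1}{\sqrt{- \frac{594473}{205}}} = \frac{1}{\frac{187}{205} i \sqrt{3485}} = - \frac{i \sqrt{3485}}{3179}$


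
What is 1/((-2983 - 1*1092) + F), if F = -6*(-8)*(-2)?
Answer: -1/4171 ≈ -0.00023975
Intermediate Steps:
F = -96 (F = 48*(-2) = -96)
1/((-2983 - 1*1092) + F) = 1/((-2983 - 1*1092) - 96) = 1/((-2983 - 1092) - 96) = 1/(-4075 - 96) = 1/(-4171) = -1/4171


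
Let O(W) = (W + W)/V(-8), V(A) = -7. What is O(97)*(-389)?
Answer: 75466/7 ≈ 10781.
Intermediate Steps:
O(W) = -2*W/7 (O(W) = (W + W)/(-7) = (2*W)*(-⅐) = -2*W/7)
O(97)*(-389) = -2/7*97*(-389) = -194/7*(-389) = 75466/7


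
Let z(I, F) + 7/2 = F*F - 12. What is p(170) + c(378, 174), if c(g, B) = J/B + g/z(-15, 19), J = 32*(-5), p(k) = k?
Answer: 10230382/60117 ≈ 170.17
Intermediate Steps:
z(I, F) = -31/2 + F² (z(I, F) = -7/2 + (F*F - 12) = -7/2 + (F² - 12) = -7/2 + (-12 + F²) = -31/2 + F²)
J = -160
c(g, B) = -160/B + 2*g/691 (c(g, B) = -160/B + g/(-31/2 + 19²) = -160/B + g/(-31/2 + 361) = -160/B + g/(691/2) = -160/B + g*(2/691) = -160/B + 2*g/691)
p(170) + c(378, 174) = 170 + (-160/174 + (2/691)*378) = 170 + (-160*1/174 + 756/691) = 170 + (-80/87 + 756/691) = 170 + 10492/60117 = 10230382/60117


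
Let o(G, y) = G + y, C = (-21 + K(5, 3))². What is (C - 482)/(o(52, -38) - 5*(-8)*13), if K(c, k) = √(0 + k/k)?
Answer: -41/267 ≈ -0.15356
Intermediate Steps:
K(c, k) = 1 (K(c, k) = √(0 + 1) = √1 = 1)
C = 400 (C = (-21 + 1)² = (-20)² = 400)
(C - 482)/(o(52, -38) - 5*(-8)*13) = (400 - 482)/((52 - 38) - 5*(-8)*13) = -82/(14 + 40*13) = -82/(14 + 520) = -82/534 = -82*1/534 = -41/267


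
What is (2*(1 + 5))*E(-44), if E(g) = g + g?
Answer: -1056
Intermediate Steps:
E(g) = 2*g
(2*(1 + 5))*E(-44) = (2*(1 + 5))*(2*(-44)) = (2*6)*(-88) = 12*(-88) = -1056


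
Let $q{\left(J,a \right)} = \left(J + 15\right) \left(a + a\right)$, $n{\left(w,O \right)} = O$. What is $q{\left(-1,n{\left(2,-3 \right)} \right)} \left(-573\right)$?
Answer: $48132$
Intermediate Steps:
$q{\left(J,a \right)} = 2 a \left(15 + J\right)$ ($q{\left(J,a \right)} = \left(15 + J\right) 2 a = 2 a \left(15 + J\right)$)
$q{\left(-1,n{\left(2,-3 \right)} \right)} \left(-573\right) = 2 \left(-3\right) \left(15 - 1\right) \left(-573\right) = 2 \left(-3\right) 14 \left(-573\right) = \left(-84\right) \left(-573\right) = 48132$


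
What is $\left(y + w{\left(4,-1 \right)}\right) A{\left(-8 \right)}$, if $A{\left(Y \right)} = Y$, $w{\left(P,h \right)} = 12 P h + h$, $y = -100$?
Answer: $1192$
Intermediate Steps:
$w{\left(P,h \right)} = h + 12 P h$ ($w{\left(P,h \right)} = 12 P h + h = h + 12 P h$)
$\left(y + w{\left(4,-1 \right)}\right) A{\left(-8 \right)} = \left(-100 - \left(1 + 12 \cdot 4\right)\right) \left(-8\right) = \left(-100 - \left(1 + 48\right)\right) \left(-8\right) = \left(-100 - 49\right) \left(-8\right) = \left(-149\right) \left(-8\right) = 1192$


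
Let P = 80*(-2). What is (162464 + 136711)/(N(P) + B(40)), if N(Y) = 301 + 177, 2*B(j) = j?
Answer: 99725/166 ≈ 600.75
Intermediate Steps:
B(j) = j/2
P = -160
N(Y) = 478
(162464 + 136711)/(N(P) + B(40)) = (162464 + 136711)/(478 + (½)*40) = 299175/(478 + 20) = 299175/498 = 299175*(1/498) = 99725/166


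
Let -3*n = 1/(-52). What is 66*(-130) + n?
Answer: -1338479/156 ≈ -8580.0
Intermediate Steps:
n = 1/156 (n = -1/3/(-52) = -1/3*(-1/52) = 1/156 ≈ 0.0064103)
66*(-130) + n = 66*(-130) + 1/156 = -8580 + 1/156 = -1338479/156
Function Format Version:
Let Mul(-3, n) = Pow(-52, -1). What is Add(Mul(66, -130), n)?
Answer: Rational(-1338479, 156) ≈ -8580.0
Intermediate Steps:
n = Rational(1, 156) (n = Mul(Rational(-1, 3), Pow(-52, -1)) = Mul(Rational(-1, 3), Rational(-1, 52)) = Rational(1, 156) ≈ 0.0064103)
Add(Mul(66, -130), n) = Add(Mul(66, -130), Rational(1, 156)) = Add(-8580, Rational(1, 156)) = Rational(-1338479, 156)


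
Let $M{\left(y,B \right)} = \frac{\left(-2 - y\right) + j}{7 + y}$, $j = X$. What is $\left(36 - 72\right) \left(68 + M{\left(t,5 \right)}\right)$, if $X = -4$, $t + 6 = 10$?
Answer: $- \frac{26568}{11} \approx -2415.3$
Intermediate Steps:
$t = 4$ ($t = -6 + 10 = 4$)
$j = -4$
$M{\left(y,B \right)} = \frac{-6 - y}{7 + y}$ ($M{\left(y,B \right)} = \frac{\left(-2 - y\right) - 4}{7 + y} = \frac{-6 - y}{7 + y}$)
$\left(36 - 72\right) \left(68 + M{\left(t,5 \right)}\right) = \left(36 - 72\right) \left(68 + \frac{-6 - 4}{7 + 4}\right) = - 36 \left(68 + \frac{-6 - 4}{11}\right) = - 36 \left(68 + \frac{1}{11} \left(-10\right)\right) = - 36 \left(68 - \frac{10}{11}\right) = \left(-36\right) \frac{738}{11} = - \frac{26568}{11}$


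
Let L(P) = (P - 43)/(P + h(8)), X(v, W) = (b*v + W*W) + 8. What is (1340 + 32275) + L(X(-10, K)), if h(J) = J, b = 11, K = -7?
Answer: 504257/15 ≈ 33617.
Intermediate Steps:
X(v, W) = 8 + W² + 11*v (X(v, W) = (11*v + W*W) + 8 = (11*v + W²) + 8 = (W² + 11*v) + 8 = 8 + W² + 11*v)
L(P) = (-43 + P)/(8 + P) (L(P) = (P - 43)/(P + 8) = (-43 + P)/(8 + P))
(1340 + 32275) + L(X(-10, K)) = (1340 + 32275) + (-43 + (8 + (-7)² + 11*(-10)))/(8 + (8 + (-7)² + 11*(-10))) = 33615 + (-43 + (8 + 49 - 110))/(8 + (8 + 49 - 110)) = 33615 + (-43 - 53)/(8 - 53) = 33615 - 96/(-45) = 33615 - 1/45*(-96) = 33615 + 32/15 = 504257/15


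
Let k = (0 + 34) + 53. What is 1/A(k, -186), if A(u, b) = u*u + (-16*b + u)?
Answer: 1/10632 ≈ 9.4056e-5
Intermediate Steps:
k = 87 (k = 34 + 53 = 87)
A(u, b) = u + u² - 16*b (A(u, b) = u² + (u - 16*b) = u + u² - 16*b)
1/A(k, -186) = 1/(87 + 87² - 16*(-186)) = 1/(87 + 7569 + 2976) = 1/10632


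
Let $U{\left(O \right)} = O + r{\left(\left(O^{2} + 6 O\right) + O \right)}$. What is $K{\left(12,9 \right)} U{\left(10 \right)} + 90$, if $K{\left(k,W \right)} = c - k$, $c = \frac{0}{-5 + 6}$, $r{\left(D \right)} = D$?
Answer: $-2070$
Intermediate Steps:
$c = 0$ ($c = \frac{0}{1} = 0 \cdot 1 = 0$)
$U{\left(O \right)} = O^{2} + 8 O$ ($U{\left(O \right)} = O + \left(\left(O^{2} + 6 O\right) + O\right) = O + \left(O^{2} + 7 O\right) = O^{2} + 8 O$)
$K{\left(k,W \right)} = - k$ ($K{\left(k,W \right)} = 0 - k = - k$)
$K{\left(12,9 \right)} U{\left(10 \right)} + 90 = \left(-1\right) 12 \cdot 10 \left(8 + 10\right) + 90 = - 12 \cdot 10 \cdot 18 + 90 = \left(-12\right) 180 + 90 = -2160 + 90 = -2070$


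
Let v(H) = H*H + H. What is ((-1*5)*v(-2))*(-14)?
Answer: 140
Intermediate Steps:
v(H) = H + H² (v(H) = H² + H = H + H²)
((-1*5)*v(-2))*(-14) = ((-1*5)*(-2*(1 - 2)))*(-14) = -(-10)*(-1)*(-14) = -5*2*(-14) = -10*(-14) = 140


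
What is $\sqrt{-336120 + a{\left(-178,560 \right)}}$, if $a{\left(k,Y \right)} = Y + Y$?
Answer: $50 i \sqrt{134} \approx 578.79 i$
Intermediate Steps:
$a{\left(k,Y \right)} = 2 Y$
$\sqrt{-336120 + a{\left(-178,560 \right)}} = \sqrt{-336120 + 2 \cdot 560} = \sqrt{-336120 + 1120} = \sqrt{-335000} = 50 i \sqrt{134}$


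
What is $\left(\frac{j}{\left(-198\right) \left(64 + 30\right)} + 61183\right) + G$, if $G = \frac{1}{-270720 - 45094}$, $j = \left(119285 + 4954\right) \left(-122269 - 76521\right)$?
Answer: $\frac{339976518659978}{244913757} \approx 1.3881 \cdot 10^{6}$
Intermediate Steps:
$j = -24697470810$ ($j = 124239 \left(-198790\right) = -24697470810$)
$G = - \frac{1}{315814}$ ($G = \frac{1}{-315814} = - \frac{1}{315814} \approx -3.1664 \cdot 10^{-6}$)
$\left(\frac{j}{\left(-198\right) \left(64 + 30\right)} + 61183\right) + G = \left(- \frac{24697470810}{\left(-198\right) \left(64 + 30\right)} + 61183\right) - \frac{1}{315814} = \left(- \frac{24697470810}{\left(-198\right) 94} + 61183\right) - \frac{1}{315814} = \left(- \frac{24697470810}{-18612} + 61183\right) - \frac{1}{315814} = \left(\left(-24697470810\right) \left(- \frac{1}{18612}\right) + 61183\right) - \frac{1}{315814} = \left(\frac{4116245135}{3102} + 61183\right) - \frac{1}{315814} = \frac{4306034801}{3102} - \frac{1}{315814} = \frac{339976518659978}{244913757}$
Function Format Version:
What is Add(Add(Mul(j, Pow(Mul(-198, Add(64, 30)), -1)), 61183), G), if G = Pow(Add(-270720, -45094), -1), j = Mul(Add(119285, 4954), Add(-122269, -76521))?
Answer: Rational(339976518659978, 244913757) ≈ 1.3881e+6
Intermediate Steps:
j = -24697470810 (j = Mul(124239, -198790) = -24697470810)
G = Rational(-1, 315814) (G = Pow(-315814, -1) = Rational(-1, 315814) ≈ -3.1664e-6)
Add(Add(Mul(j, Pow(Mul(-198, Add(64, 30)), -1)), 61183), G) = Add(Add(Mul(-24697470810, Pow(Mul(-198, Add(64, 30)), -1)), 61183), Rational(-1, 315814)) = Add(Add(Mul(-24697470810, Pow(Mul(-198, 94), -1)), 61183), Rational(-1, 315814)) = Add(Add(Mul(-24697470810, Pow(-18612, -1)), 61183), Rational(-1, 315814)) = Add(Add(Mul(-24697470810, Rational(-1, 18612)), 61183), Rational(-1, 315814)) = Add(Add(Rational(4116245135, 3102), 61183), Rational(-1, 315814)) = Add(Rational(4306034801, 3102), Rational(-1, 315814)) = Rational(339976518659978, 244913757)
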